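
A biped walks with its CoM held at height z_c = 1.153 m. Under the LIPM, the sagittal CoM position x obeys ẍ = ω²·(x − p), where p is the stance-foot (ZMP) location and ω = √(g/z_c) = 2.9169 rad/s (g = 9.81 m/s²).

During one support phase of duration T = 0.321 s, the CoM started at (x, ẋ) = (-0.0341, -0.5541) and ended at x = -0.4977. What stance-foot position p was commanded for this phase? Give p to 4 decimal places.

p = 0.5145

ωT = 2.9169·0.321 = 0.936325; cosh(ωT) = 1.471328, sinh(ωT) = 1.079262
x(T) = p + (x₀−p)·cosh(ωT) + (ẋ₀/ω)·sinh(ωT) ⇒ p·(1 − cosh) = x(T) − x₀·cosh − (ẋ₀/ω)·sinh
numerator   = -0.4977 − (-0.0341)·1.471328 − (-0.5541/2.9169)·1.079262 = -0.242509
denominator = 1 − 1.471328 = -0.471328
p = -0.242509 / -0.471328 = 0.5145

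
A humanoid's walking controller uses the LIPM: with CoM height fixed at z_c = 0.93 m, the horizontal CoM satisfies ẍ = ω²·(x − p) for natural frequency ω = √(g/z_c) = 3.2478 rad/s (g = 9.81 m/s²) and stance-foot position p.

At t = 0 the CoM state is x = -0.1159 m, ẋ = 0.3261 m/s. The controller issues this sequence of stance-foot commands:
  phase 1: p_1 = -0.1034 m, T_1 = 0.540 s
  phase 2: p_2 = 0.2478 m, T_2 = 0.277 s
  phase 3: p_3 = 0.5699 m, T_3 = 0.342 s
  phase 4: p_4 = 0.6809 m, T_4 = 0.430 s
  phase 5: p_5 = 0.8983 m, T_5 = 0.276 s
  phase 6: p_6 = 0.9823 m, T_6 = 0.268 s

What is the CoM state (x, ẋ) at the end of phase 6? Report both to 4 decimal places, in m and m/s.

phase 1: p=-0.1034, T=0.540, ωT=1.753812, cosh=2.974847, sinh=2.801734; start (x,ẋ)=(-0.115900, 0.326100) → end (x,ẋ)=(0.140727, 0.856354)
phase 2: p=0.2478, T=0.277, ωT=0.899641, cosh=1.432718, sinh=1.026002; start (x,ẋ)=(0.140727, 0.856354) → end (x,ẋ)=(0.364922, 0.870118)
phase 3: p=0.5699, T=0.342, ωT=1.110748, cosh=1.682970, sinh=1.353658; start (x,ẋ)=(0.364922, 0.870118) → end (x,ẋ)=(0.587587, 0.563216)
phase 4: p=0.6809, T=0.430, ωT=1.396554, cosh=2.144349, sinh=1.896901; start (x,ẋ)=(0.587587, 0.563216) → end (x,ẋ)=(0.809754, 0.632850)
phase 5: p=0.8983, T=0.276, ωT=0.896393, cosh=1.429393, sinh=1.021354; start (x,ẋ)=(0.809754, 0.632850) → end (x,ẋ)=(0.970749, 0.610870)
phase 6: p=0.9823, T=0.268, ωT=0.870410, cosh=1.403335, sinh=0.984555; start (x,ẋ)=(0.970749, 0.610870) → end (x,ẋ)=(1.151272, 0.820318)

x = 1.1513, ẋ = 0.8203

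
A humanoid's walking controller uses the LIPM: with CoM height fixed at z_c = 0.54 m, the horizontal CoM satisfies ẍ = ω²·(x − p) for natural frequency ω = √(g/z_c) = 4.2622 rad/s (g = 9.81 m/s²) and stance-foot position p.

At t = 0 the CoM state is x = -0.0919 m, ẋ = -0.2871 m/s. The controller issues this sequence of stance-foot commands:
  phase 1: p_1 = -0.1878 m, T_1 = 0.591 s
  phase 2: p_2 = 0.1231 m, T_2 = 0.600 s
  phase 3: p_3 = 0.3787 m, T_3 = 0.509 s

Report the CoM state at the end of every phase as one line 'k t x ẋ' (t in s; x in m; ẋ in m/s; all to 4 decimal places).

phase 1: p=-0.1878, T=0.591, ωT=2.518960, cosh=6.248112, sinh=6.167568; start (x,ẋ)=(-0.091900, -0.287100) → end (x,ẋ)=(-0.004051, 0.727130)
phase 2: p=0.1231, T=0.600, ωT=2.557320, cosh=6.489354, sinh=6.411842; start (x,ẋ)=(-0.004051, 0.727130) → end (x,ẋ)=(0.391831, 1.243752)
phase 3: p=0.3787, T=0.509, ωT=2.169460, cosh=4.433897, sinh=4.319657; start (x,ẋ)=(0.391831, 1.243752) → end (x,ẋ)=(1.697439, 5.756421)

1 0.5910 -0.0041 0.7271
2 1.1910 0.3918 1.2438
3 1.7000 1.6974 5.7564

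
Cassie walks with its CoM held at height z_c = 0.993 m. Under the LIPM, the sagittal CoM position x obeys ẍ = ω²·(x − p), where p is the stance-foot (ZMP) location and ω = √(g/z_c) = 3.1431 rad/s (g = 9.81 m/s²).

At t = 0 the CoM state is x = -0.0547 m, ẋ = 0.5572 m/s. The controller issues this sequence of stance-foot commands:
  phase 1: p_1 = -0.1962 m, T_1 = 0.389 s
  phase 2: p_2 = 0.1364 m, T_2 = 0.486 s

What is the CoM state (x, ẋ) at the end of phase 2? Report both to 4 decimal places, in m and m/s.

x = 1.8268, ẋ = 5.5473

phase 1: p=-0.1962, T=0.389, ωT=1.222666, cosh=1.845337, sinh=1.550893; start (x,ẋ)=(-0.054700, 0.557200) → end (x,ẋ)=(0.339853, 1.717979)
phase 2: p=0.1364, T=0.486, ωT=1.527547, cosh=2.411964, sinh=2.194896; start (x,ẋ)=(0.339853, 1.717979) → end (x,ẋ)=(1.826825, 5.547282)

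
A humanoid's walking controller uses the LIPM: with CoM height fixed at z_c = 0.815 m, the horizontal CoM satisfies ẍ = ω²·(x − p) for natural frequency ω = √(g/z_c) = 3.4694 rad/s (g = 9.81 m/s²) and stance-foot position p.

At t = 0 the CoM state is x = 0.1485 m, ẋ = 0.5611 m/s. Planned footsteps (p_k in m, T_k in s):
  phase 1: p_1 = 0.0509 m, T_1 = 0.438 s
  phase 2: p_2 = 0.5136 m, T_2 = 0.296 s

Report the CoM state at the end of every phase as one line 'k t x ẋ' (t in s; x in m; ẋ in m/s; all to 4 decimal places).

phase 1: p=0.0509, T=0.438, ωT=1.519597, cosh=2.394592, sinh=2.175792; start (x,ẋ)=(0.148500, 0.561100) → end (x,ẋ)=(0.636499, 2.080358)
phase 2: p=0.5136, T=0.296, ωT=1.026942, cosh=1.575307, sinh=1.217207; start (x,ẋ)=(0.636499, 2.080358) → end (x,ẋ)=(1.437078, 3.796204)

1 0.4380 0.6365 2.0804
2 0.7340 1.4371 3.7962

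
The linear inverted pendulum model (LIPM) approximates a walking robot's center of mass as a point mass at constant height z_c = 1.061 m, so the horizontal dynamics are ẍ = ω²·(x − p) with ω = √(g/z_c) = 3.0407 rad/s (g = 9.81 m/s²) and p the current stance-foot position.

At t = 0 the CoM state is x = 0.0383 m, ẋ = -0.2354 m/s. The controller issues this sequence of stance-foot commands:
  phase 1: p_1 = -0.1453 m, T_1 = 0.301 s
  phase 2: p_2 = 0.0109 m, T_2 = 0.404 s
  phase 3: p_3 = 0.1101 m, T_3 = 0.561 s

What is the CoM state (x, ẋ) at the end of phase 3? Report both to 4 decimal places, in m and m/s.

x = 0.8515, ẋ = 2.3175

phase 1: p=-0.1453, T=0.301, ωT=0.915251, cosh=1.448909, sinh=1.048493; start (x,ẋ)=(0.038300, -0.235400) → end (x,ẋ)=(0.039549, 0.244271)
phase 2: p=0.0109, T=0.404, ωT=1.228443, cosh=1.854327, sinh=1.561579; start (x,ẋ)=(0.039549, 0.244271) → end (x,ẋ)=(0.189473, 0.588994)
phase 3: p=0.1101, T=0.561, ωT=1.705833, cosh=2.843795, sinh=2.662174; start (x,ẋ)=(0.189473, 0.588994) → end (x,ẋ)=(0.851492, 2.317489)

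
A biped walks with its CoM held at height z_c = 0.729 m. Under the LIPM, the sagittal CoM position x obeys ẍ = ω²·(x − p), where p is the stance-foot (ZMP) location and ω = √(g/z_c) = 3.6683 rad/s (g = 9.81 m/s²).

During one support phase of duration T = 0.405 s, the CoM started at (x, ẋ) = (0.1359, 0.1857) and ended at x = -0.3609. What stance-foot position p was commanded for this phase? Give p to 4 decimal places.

ωT = 3.6683·0.405 = 1.485661; cosh(ωT) = 2.322120, sinh(ωT) = 2.095767
x(T) = p + (x₀−p)·cosh(ωT) + (ẋ₀/ω)·sinh(ωT) ⇒ p·(1 − cosh) = x(T) − x₀·cosh − (ẋ₀/ω)·sinh
numerator   = -0.3609 − (0.1359)·2.322120 − (0.1857/3.6683)·2.095767 = -0.782570
denominator = 1 − 2.322120 = -1.322120
p = -0.782570 / -1.322120 = 0.5919

p = 0.5919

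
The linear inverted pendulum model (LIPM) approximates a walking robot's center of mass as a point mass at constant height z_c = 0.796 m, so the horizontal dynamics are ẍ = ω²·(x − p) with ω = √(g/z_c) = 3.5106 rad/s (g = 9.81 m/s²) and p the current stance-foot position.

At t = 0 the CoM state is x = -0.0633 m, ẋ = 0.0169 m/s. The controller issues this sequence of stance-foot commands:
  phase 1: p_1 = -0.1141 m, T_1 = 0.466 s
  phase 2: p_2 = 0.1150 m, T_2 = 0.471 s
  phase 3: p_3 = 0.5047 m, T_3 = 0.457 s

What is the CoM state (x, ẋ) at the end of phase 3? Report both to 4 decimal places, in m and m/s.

x = 0.2255, ẋ = -0.6754

phase 1: p=-0.1141, T=0.466, ωT=1.635940, cosh=2.664525, sinh=2.469755; start (x,ẋ)=(-0.063300, 0.016900) → end (x,ẋ)=(0.033147, 0.485483)
phase 2: p=0.1150, T=0.471, ωT=1.653493, cosh=2.708289, sinh=2.516909; start (x,ẋ)=(0.033147, 0.485483) → end (x,ẋ)=(0.241384, 0.591588)
phase 3: p=0.5047, T=0.457, ωT=1.604344, cosh=2.587809, sinh=2.386787; start (x,ẋ)=(0.241384, 0.591588) → end (x,ẋ)=(0.225497, -0.675424)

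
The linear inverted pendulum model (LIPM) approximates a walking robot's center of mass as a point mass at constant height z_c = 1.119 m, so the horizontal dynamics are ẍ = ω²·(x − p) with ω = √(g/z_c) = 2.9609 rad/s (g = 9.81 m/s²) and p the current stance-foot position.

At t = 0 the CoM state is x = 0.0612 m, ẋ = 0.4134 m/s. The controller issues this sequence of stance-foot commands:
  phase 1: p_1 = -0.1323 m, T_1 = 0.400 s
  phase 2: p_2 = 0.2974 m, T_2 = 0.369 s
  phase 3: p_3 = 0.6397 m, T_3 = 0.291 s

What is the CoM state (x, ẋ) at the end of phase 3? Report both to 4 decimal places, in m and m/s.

x = 2.4592, ẋ = 5.9888

phase 1: p=-0.1323, T=0.400, ωT=1.184360, cosh=1.787268, sinh=1.481326; start (x,ẋ)=(0.061200, 0.413400) → end (x,ẋ)=(0.420359, 1.587559)
phase 2: p=0.2974, T=0.369, ωT=1.092572, cosh=1.658643, sinh=1.323291; start (x,ẋ)=(0.420359, 1.587559) → end (x,ẋ)=(1.210859, 3.114963)
phase 3: p=0.6397, T=0.291, ωT=0.861622, cosh=1.394736, sinh=0.972260; start (x,ẋ)=(1.210859, 3.114963) → end (x,ẋ)=(2.459166, 5.988785)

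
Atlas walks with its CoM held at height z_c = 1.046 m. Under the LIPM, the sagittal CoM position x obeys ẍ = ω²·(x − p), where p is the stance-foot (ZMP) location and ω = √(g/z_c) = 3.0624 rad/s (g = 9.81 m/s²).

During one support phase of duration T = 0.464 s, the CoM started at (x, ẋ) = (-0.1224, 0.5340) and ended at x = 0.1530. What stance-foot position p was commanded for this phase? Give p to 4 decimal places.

ωT = 3.0624·0.464 = 1.420954; cosh(ωT) = 2.191276, sinh(ωT) = 1.949792
x(T) = p + (x₀−p)·cosh(ωT) + (ẋ₀/ω)·sinh(ωT) ⇒ p·(1 − cosh) = x(T) − x₀·cosh − (ẋ₀/ω)·sinh
numerator   = 0.1530 − (-0.1224)·2.191276 − (0.5340/3.0624)·1.949792 = 0.081221
denominator = 1 − 2.191276 = -1.191276
p = 0.081221 / -1.191276 = -0.0682

p = -0.0682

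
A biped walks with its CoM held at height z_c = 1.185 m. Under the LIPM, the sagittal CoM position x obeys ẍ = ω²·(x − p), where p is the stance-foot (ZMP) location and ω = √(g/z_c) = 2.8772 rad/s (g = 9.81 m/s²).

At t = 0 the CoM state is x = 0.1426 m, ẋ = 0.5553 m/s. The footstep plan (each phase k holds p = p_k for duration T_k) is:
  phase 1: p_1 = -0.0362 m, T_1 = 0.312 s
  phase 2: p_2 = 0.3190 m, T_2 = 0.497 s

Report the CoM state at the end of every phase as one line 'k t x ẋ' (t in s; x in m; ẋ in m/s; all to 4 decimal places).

phase 1: p=-0.0362, T=0.312, ωT=0.897686, cosh=1.430715, sinh=1.023204; start (x,ẋ)=(0.142600, 0.555300) → end (x,ẋ)=(0.417090, 1.320857)
phase 2: p=0.3190, T=0.497, ωT=1.429968, cosh=2.208942, sinh=1.969625; start (x,ẋ)=(0.417090, 1.320857) → end (x,ẋ)=(1.439886, 3.473574)

1 0.3120 0.4171 1.3209
2 0.8090 1.4399 3.4736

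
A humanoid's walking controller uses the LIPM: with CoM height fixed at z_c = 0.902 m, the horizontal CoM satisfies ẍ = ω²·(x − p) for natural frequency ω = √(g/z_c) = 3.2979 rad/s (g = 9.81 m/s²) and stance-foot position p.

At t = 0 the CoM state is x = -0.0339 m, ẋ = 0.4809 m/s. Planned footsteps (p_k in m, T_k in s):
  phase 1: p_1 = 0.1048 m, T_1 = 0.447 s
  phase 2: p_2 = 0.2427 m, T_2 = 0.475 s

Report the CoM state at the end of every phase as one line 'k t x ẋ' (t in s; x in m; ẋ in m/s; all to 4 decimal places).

1 0.4470 0.0878 0.1587
2 0.9220 -0.0343 -0.7737

phase 1: p=0.1048, T=0.447, ωT=1.474161, cosh=2.298171, sinh=2.069200; start (x,ẋ)=(-0.033900, 0.480900) → end (x,ẋ)=(0.087775, 0.158699)
phase 2: p=0.2427, T=0.475, ωT=1.566502, cosh=2.499320, sinh=2.290546; start (x,ẋ)=(0.087775, 0.158699) → end (x,ẋ)=(-0.034284, -0.773664)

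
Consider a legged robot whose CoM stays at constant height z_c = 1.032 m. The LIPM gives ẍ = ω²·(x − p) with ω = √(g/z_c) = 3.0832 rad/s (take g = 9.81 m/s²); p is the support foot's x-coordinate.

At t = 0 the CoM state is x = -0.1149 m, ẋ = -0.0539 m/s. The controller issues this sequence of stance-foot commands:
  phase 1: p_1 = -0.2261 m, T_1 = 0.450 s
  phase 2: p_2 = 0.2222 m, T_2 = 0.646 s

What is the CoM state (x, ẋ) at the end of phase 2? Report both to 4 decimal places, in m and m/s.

x = -0.0737, ẋ = -0.7371

phase 1: p=-0.2261, T=0.450, ωT=1.387440, cosh=2.127149, sinh=1.877436; start (x,ẋ)=(-0.114900, -0.053900) → end (x,ẋ)=(-0.022382, 0.529029)
phase 2: p=0.2222, T=0.646, ωT=1.991747, cosh=3.732392, sinh=3.595935; start (x,ẋ)=(-0.022382, 0.529029) → end (x,ẋ)=(-0.073670, -0.737134)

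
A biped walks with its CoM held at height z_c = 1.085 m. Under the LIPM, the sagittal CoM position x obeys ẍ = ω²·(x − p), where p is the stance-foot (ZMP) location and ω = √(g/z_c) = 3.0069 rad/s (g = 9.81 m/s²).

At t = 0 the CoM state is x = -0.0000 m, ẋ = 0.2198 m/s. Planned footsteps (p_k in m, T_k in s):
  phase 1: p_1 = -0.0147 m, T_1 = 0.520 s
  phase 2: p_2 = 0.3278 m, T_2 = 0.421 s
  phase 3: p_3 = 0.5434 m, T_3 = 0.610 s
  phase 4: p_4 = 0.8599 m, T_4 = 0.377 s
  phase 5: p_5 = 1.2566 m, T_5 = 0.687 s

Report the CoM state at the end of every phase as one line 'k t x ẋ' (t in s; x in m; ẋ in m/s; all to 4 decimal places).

1 0.5200 0.1888 0.6488
2 0.9410 0.4140 0.5600
3 1.5510 0.6961 0.6106
4 1.9280 0.8618 0.3608
5 2.6150 0.1397 -3.1623

phase 1: p=-0.0147, T=0.520, ωT=1.563588, cosh=2.492655, sinh=2.283272; start (x,ẋ)=(-0.000000, 0.219800) → end (x,ẋ)=(0.188846, 0.648809)
phase 2: p=0.3278, T=0.421, ωT=1.265905, cosh=1.914142, sinh=1.632158; start (x,ẋ)=(0.188846, 0.648809) → end (x,ẋ)=(0.413999, 0.559963)
phase 3: p=0.5434, T=0.610, ωT=1.834209, cosh=3.209960, sinh=3.050220; start (x,ẋ)=(0.413999, 0.559963) → end (x,ẋ)=(0.696057, 0.610627)
phase 4: p=0.8599, T=0.377, ωT=1.133601, cosh=1.714348, sinh=1.392476; start (x,ẋ)=(0.696057, 0.610627) → end (x,ẋ)=(0.861793, 0.360810)
phase 5: p=1.2566, T=0.687, ωT=2.065740, cosh=4.008931, sinh=3.882207; start (x,ẋ)=(0.861793, 0.360810) → end (x,ẋ)=(0.139690, -3.162274)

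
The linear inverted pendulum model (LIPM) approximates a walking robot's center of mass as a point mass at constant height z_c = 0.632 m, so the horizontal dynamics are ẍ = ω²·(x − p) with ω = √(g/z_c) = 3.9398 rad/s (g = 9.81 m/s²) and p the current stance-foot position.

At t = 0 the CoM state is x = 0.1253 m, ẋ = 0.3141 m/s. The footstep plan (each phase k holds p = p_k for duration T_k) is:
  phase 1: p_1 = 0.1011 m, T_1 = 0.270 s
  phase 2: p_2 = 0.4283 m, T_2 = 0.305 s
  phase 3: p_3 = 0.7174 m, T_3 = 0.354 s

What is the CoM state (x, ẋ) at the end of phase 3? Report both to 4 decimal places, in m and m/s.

phase 1: p=0.1011, T=0.270, ωT=1.063746, cosh=1.621182, sinh=1.276022; start (x,ẋ)=(0.125300, 0.314100) → end (x,ẋ)=(0.242063, 0.630873)
phase 2: p=0.4283, T=0.305, ωT=1.201639, cosh=1.813132, sinh=1.512431; start (x,ẋ)=(0.242063, 0.630873) → end (x,ẋ)=(0.332811, 0.034132)
phase 3: p=0.7174, T=0.354, ωT=1.394689, cosh=2.140815, sinh=1.892905; start (x,ẋ)=(0.332811, 0.034132) → end (x,ẋ)=(-0.089535, -2.795066)

x = -0.0895, ẋ = -2.7951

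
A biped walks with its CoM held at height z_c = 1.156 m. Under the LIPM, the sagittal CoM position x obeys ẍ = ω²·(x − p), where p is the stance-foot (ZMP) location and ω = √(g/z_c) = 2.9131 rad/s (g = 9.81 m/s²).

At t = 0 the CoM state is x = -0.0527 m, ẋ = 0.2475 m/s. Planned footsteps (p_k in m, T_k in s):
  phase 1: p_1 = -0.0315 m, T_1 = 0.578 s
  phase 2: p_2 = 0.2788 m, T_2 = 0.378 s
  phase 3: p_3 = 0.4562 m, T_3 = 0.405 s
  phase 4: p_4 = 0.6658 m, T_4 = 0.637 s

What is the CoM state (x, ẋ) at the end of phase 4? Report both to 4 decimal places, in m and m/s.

x = -0.8376, ẋ = -4.2439

phase 1: p=-0.0315, T=0.578, ωT=1.683772, cosh=2.785752, sinh=2.600080; start (x,ẋ)=(-0.052700, 0.247500) → end (x,ẋ)=(0.130348, 0.528899)
phase 2: p=0.2788, T=0.378, ωT=1.101152, cosh=1.670058, sinh=1.337570; start (x,ẋ)=(0.130348, 0.528899) → end (x,ẋ)=(0.273723, 0.304850)
phase 3: p=0.4562, T=0.405, ωT=1.179806, cosh=1.780540, sinh=1.473201; start (x,ẋ)=(0.273723, 0.304850) → end (x,ẋ)=(0.285460, -0.240316)
phase 4: p=0.6658, T=0.637, ωT=1.855645, cosh=3.276086, sinh=3.119734; start (x,ẋ)=(0.285460, -0.240316) → end (x,ẋ)=(-0.837588, -4.243860)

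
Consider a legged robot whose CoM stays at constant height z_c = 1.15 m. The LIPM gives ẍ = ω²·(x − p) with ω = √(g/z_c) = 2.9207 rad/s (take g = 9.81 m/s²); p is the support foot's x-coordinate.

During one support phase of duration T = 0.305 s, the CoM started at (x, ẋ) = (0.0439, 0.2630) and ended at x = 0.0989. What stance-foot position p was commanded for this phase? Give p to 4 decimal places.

p = 0.1295

ωT = 2.9207·0.305 = 0.890814; cosh(ωT) = 1.423717, sinh(ωT) = 1.013395
x(T) = p + (x₀−p)·cosh(ωT) + (ẋ₀/ω)·sinh(ωT) ⇒ p·(1 − cosh) = x(T) − x₀·cosh − (ẋ₀/ω)·sinh
numerator   = 0.0989 − (0.0439)·1.423717 − (0.2630/2.9207)·1.013395 = -0.054854
denominator = 1 − 1.423717 = -0.423717
p = -0.054854 / -0.423717 = 0.1295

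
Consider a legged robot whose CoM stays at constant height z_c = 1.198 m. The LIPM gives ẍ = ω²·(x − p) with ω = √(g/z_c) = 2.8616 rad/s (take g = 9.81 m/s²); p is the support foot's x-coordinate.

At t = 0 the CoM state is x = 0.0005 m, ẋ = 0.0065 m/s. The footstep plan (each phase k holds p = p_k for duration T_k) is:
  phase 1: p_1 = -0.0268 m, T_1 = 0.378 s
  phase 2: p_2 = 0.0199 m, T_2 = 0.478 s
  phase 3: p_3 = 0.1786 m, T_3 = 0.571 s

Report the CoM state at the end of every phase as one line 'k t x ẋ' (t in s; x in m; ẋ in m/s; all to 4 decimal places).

phase 1: p=-0.0268, T=0.378, ωT=1.081685, cosh=1.644334, sinh=1.305311; start (x,ẋ)=(0.000500, 0.006500) → end (x,ẋ)=(0.021055, 0.112661)
phase 2: p=0.0199, T=0.478, ωT=1.367845, cosh=2.090767, sinh=1.836112; start (x,ẋ)=(0.021055, 0.112661) → end (x,ẋ)=(0.094603, 0.241618)
phase 3: p=0.1786, T=0.571, ωT=1.633974, cosh=2.659674, sinh=2.464522; start (x,ẋ)=(0.094603, 0.241618) → end (x,ẋ)=(0.163287, 0.050241)

1 0.3780 0.0211 0.1127
2 0.8560 0.0946 0.2416
3 1.4270 0.1633 0.0502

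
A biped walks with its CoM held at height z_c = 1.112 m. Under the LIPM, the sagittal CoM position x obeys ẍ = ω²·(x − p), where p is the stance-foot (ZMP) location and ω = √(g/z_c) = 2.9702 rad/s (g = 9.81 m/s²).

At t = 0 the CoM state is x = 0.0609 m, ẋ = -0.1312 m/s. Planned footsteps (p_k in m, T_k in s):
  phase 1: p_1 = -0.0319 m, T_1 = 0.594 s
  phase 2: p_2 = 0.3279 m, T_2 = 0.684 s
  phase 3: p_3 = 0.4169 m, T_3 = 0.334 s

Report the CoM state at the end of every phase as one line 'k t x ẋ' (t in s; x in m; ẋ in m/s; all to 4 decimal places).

1 0.5940 0.1218 0.3867
2 1.2780 0.0163 -0.7946
3 1.6120 -0.5087 -2.6025

phase 1: p=-0.0319, T=0.594, ωT=1.764299, cosh=3.004392, sinh=2.833085; start (x,ẋ)=(0.060900, -0.131200) → end (x,ẋ)=(0.121764, 0.386720)
phase 2: p=0.3279, T=0.684, ωT=2.031617, cosh=3.878765, sinh=3.747642; start (x,ẋ)=(0.121764, 0.386720) → end (x,ẋ)=(0.016291, -0.794552)
phase 3: p=0.4169, T=0.334, ωT=0.992047, cosh=1.533783, sinh=1.162966; start (x,ẋ)=(0.016291, -0.794552) → end (x,ẋ)=(-0.508650, -2.602471)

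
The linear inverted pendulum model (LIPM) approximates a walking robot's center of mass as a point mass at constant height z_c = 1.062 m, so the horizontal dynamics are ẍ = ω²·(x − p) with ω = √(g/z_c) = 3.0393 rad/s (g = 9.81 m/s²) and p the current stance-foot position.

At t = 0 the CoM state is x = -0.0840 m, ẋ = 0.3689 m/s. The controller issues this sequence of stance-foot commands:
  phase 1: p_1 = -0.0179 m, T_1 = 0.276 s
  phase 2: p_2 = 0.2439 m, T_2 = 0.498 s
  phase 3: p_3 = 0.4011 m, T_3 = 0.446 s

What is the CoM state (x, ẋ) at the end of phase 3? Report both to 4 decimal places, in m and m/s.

x = -1.1136, ẋ = -4.4212

phase 1: p=-0.0179, T=0.276, ωT=0.838847, cosh=1.372953, sinh=0.940744; start (x,ẋ)=(-0.084000, 0.368900) → end (x,ẋ)=(0.005532, 0.317489)
phase 2: p=0.2439, T=0.498, ωT=1.513571, cosh=2.381524, sinh=2.161402; start (x,ẋ)=(0.005532, 0.317489) → end (x,ẋ)=(-0.097996, -0.809766)
phase 3: p=0.4011, T=0.446, ωT=1.355528, cosh=2.068309, sinh=1.810498; start (x,ẋ)=(-0.097996, -0.809766) → end (x,ẋ)=(-1.113559, -4.421197)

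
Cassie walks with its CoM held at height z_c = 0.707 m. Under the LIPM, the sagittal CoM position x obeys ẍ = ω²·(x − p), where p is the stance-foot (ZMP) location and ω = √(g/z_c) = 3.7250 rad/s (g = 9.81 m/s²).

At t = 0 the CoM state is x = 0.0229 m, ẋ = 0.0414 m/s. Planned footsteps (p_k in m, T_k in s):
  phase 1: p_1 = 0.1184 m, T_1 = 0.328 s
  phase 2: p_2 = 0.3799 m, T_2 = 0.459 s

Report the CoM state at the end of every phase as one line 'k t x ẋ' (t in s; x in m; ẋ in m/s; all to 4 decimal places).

phase 1: p=0.1184, T=0.328, ωT=1.221800, cosh=1.843995, sinh=1.549295; start (x,ẋ)=(0.022900, 0.041400) → end (x,ẋ)=(-0.040482, -0.474801)
phase 2: p=0.3799, T=0.459, ωT=1.709775, cosh=2.854312, sinh=2.673406; start (x,ẋ)=(-0.040482, -0.474801) → end (x,ẋ)=(-1.160764, -5.541582)

1 0.3280 -0.0405 -0.4748
2 0.7870 -1.1608 -5.5416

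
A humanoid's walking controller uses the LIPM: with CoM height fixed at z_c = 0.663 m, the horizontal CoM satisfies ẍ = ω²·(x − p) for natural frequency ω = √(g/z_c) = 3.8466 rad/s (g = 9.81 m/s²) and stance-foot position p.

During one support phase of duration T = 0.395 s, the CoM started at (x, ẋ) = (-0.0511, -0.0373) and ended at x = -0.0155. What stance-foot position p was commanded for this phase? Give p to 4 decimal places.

p = -0.0918

ωT = 3.8466·0.395 = 1.519407; cosh(ωT) = 2.394178, sinh(ωT) = 2.175337
x(T) = p + (x₀−p)·cosh(ωT) + (ẋ₀/ω)·sinh(ωT) ⇒ p·(1 − cosh) = x(T) − x₀·cosh − (ẋ₀/ω)·sinh
numerator   = -0.0155 − (-0.0511)·2.394178 − (-0.0373/3.8466)·2.175337 = 0.127936
denominator = 1 − 2.394178 = -1.394178
p = 0.127936 / -1.394178 = -0.0918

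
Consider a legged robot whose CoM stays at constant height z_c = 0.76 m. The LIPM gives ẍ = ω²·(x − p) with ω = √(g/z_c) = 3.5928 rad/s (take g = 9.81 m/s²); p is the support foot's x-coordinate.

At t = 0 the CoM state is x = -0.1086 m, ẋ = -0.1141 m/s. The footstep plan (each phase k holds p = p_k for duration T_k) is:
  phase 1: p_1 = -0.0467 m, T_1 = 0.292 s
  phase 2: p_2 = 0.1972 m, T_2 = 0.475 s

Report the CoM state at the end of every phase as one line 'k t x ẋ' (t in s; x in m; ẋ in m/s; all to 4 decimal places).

phase 1: p=-0.0467, T=0.292, ωT=1.049098, cosh=1.602664, sinh=1.252410; start (x,ẋ)=(-0.108600, -0.114100) → end (x,ẋ)=(-0.185679, -0.461393)
phase 2: p=0.1972, T=0.475, ωT=1.706580, cosh=2.845785, sinh=2.664300; start (x,ẋ)=(-0.185679, -0.461393) → end (x,ẋ)=(-1.234544, -4.978054)

1 0.2920 -0.1857 -0.4614
2 0.7670 -1.2345 -4.9781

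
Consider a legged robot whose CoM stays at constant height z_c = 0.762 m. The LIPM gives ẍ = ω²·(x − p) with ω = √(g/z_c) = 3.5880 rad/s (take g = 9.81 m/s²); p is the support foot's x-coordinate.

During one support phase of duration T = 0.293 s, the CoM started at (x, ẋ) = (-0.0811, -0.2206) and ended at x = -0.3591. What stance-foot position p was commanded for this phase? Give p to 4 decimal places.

p = 0.2506

ωT = 3.5880·0.293 = 1.051284; cosh(ωT) = 1.605406, sinh(ωT) = 1.255917
x(T) = p + (x₀−p)·cosh(ωT) + (ẋ₀/ω)·sinh(ωT) ⇒ p·(1 − cosh) = x(T) − x₀·cosh − (ẋ₀/ω)·sinh
numerator   = -0.3591 − (-0.0811)·1.605406 − (-0.2206/3.5880)·1.255917 = -0.151684
denominator = 1 − 1.605406 = -0.605406
p = -0.151684 / -0.605406 = 0.2506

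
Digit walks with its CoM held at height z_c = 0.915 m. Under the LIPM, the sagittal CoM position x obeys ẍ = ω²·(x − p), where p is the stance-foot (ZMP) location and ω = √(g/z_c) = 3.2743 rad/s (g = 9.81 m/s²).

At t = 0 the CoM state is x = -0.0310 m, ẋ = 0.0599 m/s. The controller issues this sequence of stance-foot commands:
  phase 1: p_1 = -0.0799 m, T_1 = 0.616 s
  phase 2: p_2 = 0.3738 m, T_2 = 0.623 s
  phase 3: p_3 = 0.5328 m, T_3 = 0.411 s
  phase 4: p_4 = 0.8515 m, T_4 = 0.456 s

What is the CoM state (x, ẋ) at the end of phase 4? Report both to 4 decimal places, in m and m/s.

x = 2.1128, ẋ = 4.4059

phase 1: p=-0.0799, T=0.616, ωT=2.016969, cosh=3.824284, sinh=3.691226; start (x,ẋ)=(-0.031000, 0.059900) → end (x,ẋ)=(0.174635, 0.820089)
phase 2: p=0.3738, T=0.623, ωT=2.039889, cosh=3.909899, sinh=3.779856; start (x,ẋ)=(0.174635, 0.820089) → end (x,ẋ)=(0.541795, 0.741519)
phase 3: p=0.5328, T=0.411, ωT=1.345737, cosh=2.050683, sinh=1.790335; start (x,ẋ)=(0.541795, 0.741519) → end (x,ẋ)=(0.956697, 1.573351)
phase 4: p=0.8515, T=0.456, ωT=1.493081, cosh=2.337733, sinh=2.113054; start (x,ẋ)=(0.956697, 1.573351) → end (x,ẋ)=(2.112777, 4.405908)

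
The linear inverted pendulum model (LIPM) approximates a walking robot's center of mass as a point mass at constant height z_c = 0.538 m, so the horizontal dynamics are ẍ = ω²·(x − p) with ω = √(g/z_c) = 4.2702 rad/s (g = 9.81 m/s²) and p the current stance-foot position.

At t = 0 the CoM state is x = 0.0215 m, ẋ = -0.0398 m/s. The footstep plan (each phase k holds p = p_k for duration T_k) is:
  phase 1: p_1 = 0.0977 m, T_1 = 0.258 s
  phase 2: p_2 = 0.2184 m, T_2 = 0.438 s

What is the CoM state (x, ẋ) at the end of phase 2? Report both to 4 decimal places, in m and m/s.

x = -1.0195, ẋ = -5.1921

phase 1: p=0.0977, T=0.258, ωT=1.101712, cosh=1.670807, sinh=1.338505; start (x,ẋ)=(0.021500, -0.039800) → end (x,ẋ)=(-0.042091, -0.502033)
phase 2: p=0.2184, T=0.438, ωT=1.870348, cosh=3.322311, sinh=3.168241; start (x,ẋ)=(-0.042091, -0.502033) → end (x,ẋ)=(-1.019512, -5.192098)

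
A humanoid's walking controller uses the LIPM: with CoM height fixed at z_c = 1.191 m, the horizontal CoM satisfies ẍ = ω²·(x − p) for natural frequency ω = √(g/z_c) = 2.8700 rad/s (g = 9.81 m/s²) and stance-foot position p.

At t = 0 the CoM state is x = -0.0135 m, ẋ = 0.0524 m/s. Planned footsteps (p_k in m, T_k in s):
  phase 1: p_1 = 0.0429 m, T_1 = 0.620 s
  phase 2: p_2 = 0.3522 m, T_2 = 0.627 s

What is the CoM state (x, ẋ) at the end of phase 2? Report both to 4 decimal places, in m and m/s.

x = -1.2929, ẋ = -4.5687

phase 1: p=0.0429, T=0.620, ωT=1.779400, cosh=3.047519, sinh=2.878780; start (x,ẋ)=(-0.013500, 0.052400) → end (x,ẋ)=(-0.076420, -0.306292)
phase 2: p=0.3522, T=0.627, ωT=1.799490, cosh=3.105973, sinh=2.940590; start (x,ẋ)=(-0.076420, -0.306292) → end (x,ẋ)=(-1.292907, -4.568670)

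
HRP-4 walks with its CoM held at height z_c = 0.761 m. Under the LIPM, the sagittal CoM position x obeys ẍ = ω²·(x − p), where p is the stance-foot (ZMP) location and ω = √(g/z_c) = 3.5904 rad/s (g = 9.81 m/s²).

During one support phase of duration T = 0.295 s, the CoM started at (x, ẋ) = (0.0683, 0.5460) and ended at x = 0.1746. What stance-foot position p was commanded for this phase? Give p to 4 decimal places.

ωT = 3.5904·0.295 = 1.059168; cosh(ωT) = 1.615357, sinh(ωT) = 1.268613
x(T) = p + (x₀−p)·cosh(ωT) + (ẋ₀/ω)·sinh(ωT) ⇒ p·(1 − cosh) = x(T) − x₀·cosh − (ẋ₀/ω)·sinh
numerator   = 0.1746 − (0.0683)·1.615357 − (0.5460/3.5904)·1.268613 = -0.128650
denominator = 1 − 1.615357 = -0.615357
p = -0.128650 / -0.615357 = 0.2091

p = 0.2091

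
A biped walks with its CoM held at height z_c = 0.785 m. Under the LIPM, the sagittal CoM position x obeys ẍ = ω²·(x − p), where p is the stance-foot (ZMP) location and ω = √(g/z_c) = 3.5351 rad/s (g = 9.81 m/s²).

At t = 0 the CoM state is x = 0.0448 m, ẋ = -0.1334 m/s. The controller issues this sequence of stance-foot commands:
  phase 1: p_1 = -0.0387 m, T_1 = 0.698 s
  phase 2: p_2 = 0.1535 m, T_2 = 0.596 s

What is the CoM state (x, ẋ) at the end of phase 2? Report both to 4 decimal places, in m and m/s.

phase 1: p=-0.0387, T=0.698, ωT=2.467500, cosh=5.938861, sinh=5.854064; start (x,ẋ)=(0.044800, -0.133400) → end (x,ẋ)=(0.236287, 0.935764)
phase 2: p=0.1535, T=0.596, ωT=2.106920, cosh=4.172242, sinh=4.050630; start (x,ẋ)=(0.236287, 0.935764) → end (x,ẋ)=(1.571134, 5.089688)

x = 1.5711, ẋ = 5.0897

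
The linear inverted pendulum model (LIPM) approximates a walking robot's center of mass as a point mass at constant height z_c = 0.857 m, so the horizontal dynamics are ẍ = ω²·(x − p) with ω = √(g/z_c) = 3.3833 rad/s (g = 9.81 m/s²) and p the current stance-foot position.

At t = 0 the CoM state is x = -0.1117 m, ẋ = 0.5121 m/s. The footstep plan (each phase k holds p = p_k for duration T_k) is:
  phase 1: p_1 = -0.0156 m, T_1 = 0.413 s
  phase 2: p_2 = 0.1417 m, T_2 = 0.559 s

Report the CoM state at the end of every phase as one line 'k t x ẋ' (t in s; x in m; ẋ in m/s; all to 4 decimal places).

phase 1: p=-0.0156, T=0.413, ωT=1.397303, cosh=2.145770, sinh=1.898507; start (x,ẋ)=(-0.111700, 0.512100) → end (x,ẋ)=(0.065552, 0.481578)
phase 2: p=0.1417, T=0.559, ωT=1.891265, cosh=3.389313, sinh=3.238432; start (x,ẋ)=(0.065552, 0.481578) → end (x,ẋ)=(0.344566, 0.797891)

1 0.4130 0.0656 0.4816
2 0.9720 0.3446 0.7979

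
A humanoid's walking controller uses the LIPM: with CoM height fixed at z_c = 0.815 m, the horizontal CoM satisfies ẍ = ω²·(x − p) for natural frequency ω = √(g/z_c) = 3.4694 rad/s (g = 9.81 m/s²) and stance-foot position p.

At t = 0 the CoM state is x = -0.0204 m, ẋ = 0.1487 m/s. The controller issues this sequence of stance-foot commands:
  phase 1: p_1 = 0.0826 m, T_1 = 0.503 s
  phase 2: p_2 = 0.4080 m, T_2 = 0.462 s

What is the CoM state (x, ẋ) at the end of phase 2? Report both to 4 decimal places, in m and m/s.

x = -1.2908, ẋ = -5.6488

phase 1: p=0.0826, T=0.503, ωT=1.745108, cosh=2.950574, sinh=2.775947; start (x,ẋ)=(-0.020400, 0.148700) → end (x,ẋ)=(-0.102331, -0.553230)
phase 2: p=0.4080, T=0.462, ωT=1.602863, cosh=2.584276, sinh=2.382956; start (x,ẋ)=(-0.102331, -0.553230) → end (x,ẋ)=(-1.290821, -5.648821)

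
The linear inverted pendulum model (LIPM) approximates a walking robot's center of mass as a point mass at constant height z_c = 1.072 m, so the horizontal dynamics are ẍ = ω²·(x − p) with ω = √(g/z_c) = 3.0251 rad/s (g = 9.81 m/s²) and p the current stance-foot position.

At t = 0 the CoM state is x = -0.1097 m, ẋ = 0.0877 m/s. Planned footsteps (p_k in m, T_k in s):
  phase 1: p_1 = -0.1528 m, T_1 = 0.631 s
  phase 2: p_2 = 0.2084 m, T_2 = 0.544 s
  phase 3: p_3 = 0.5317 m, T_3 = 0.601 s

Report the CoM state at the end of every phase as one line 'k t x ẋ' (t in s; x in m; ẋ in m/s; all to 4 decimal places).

phase 1: p=-0.1528, T=0.631, ωT=1.908838, cosh=3.446750, sinh=3.298497; start (x,ẋ)=(-0.109700, 0.087700) → end (x,ẋ)=(0.091381, 0.732344)
phase 2: p=0.2084, T=0.544, ωT=1.645654, cosh=2.688644, sinh=2.495758; start (x,ẋ)=(0.091381, 0.732344) → end (x,ẋ)=(0.497973, 1.085528)
phase 3: p=0.5317, T=0.601, ωT=1.818085, cosh=3.161194, sinh=2.998857; start (x,ẋ)=(0.497973, 1.085528) → end (x,ẋ)=(1.501194, 3.125600)

1 0.6310 0.0914 0.7323
2 1.1750 0.4980 1.0855
3 1.7760 1.5012 3.1256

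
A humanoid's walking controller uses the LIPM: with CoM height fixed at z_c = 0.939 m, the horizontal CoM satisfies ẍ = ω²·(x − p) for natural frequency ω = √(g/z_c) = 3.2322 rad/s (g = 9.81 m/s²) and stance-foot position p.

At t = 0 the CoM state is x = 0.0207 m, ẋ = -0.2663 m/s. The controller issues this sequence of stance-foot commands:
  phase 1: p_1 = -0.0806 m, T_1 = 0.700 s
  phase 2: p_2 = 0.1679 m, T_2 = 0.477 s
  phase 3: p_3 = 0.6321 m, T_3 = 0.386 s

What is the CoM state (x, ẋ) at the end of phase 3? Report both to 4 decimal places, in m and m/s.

phase 1: p=-0.0806, T=0.700, ωT=2.262540, cosh=4.855773, sinh=4.751688; start (x,ẋ)=(0.020700, -0.266300) → end (x,ẋ)=(0.019800, 0.262714)
phase 2: p=0.1679, T=0.477, ωT=1.541759, cosh=2.443404, sinh=2.229400; start (x,ẋ)=(0.019800, 0.262714) → end (x,ẋ)=(-0.012763, -0.425275)
phase 3: p=0.6321, T=0.386, ωT=1.247629, cosh=1.884631, sinh=1.597447; start (x,ẋ)=(-0.012763, -0.425275) → end (x,ẋ)=(-0.793412, -4.131084)

x = -0.7934, ẋ = -4.1311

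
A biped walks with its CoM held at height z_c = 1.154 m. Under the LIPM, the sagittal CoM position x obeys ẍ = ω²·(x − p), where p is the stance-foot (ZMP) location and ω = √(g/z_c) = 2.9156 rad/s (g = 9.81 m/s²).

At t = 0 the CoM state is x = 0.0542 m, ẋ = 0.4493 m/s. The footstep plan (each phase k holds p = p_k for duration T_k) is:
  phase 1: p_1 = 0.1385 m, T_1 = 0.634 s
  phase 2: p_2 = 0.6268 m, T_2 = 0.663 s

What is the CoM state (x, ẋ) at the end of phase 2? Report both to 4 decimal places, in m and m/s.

phase 1: p=0.1385, T=0.634, ωT=1.848490, cosh=3.253850, sinh=3.096376; start (x,ẋ)=(0.054200, 0.449300) → end (x,ẋ)=(0.341358, 0.700912)
phase 2: p=0.6268, T=0.663, ωT=1.933043, cosh=3.527606, sinh=3.382899; start (x,ẋ)=(0.341358, 0.700912) → end (x,ẋ)=(0.433125, -0.342821)

x = 0.4331, ẋ = -0.3428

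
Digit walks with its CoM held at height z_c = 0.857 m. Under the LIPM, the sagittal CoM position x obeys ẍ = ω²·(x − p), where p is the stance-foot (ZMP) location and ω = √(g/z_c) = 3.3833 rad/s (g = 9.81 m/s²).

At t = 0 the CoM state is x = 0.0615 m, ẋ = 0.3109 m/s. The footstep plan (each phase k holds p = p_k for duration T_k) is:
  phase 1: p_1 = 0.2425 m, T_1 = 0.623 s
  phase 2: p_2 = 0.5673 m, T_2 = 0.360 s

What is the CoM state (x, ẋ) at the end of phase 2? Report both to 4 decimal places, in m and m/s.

phase 1: p=0.2425, T=0.623, ωT=2.107796, cosh=4.175793, sinh=4.054288; start (x,ẋ)=(0.061500, 0.310900) → end (x,ẋ)=(-0.140760, -1.184500)
phase 2: p=0.5673, T=0.360, ωT=1.217988, cosh=1.838102, sinh=1.542277; start (x,ẋ)=(-0.140760, -1.184500) → end (x,ẋ)=(-1.274141, -5.871879)

x = -1.2741, ẋ = -5.8719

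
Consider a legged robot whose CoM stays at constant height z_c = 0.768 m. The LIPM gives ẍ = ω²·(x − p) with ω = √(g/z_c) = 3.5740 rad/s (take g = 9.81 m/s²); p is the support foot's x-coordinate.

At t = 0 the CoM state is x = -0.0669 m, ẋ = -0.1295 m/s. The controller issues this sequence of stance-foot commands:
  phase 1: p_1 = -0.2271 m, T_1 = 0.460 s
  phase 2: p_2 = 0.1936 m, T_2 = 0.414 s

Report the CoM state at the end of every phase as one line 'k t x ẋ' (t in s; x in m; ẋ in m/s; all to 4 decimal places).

phase 1: p=-0.2271, T=0.460, ωT=1.644040, cosh=2.684618, sinh=2.491420; start (x,ẋ)=(-0.066900, -0.129500) → end (x,ẋ)=(0.112702, 1.078817)
phase 2: p=0.1936, T=0.414, ωT=1.479636, cosh=2.309534, sinh=2.081813; start (x,ẋ)=(0.112702, 1.078817) → end (x,ẋ)=(0.635161, 1.889649)

1 0.4600 0.1127 1.0788
2 0.8740 0.6352 1.8896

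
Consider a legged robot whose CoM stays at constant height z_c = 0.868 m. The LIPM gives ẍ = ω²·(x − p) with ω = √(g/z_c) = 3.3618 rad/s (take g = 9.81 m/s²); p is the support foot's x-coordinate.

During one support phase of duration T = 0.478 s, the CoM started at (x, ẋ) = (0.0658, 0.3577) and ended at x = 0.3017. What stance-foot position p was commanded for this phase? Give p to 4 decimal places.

ωT = 3.3618·0.478 = 1.606940; cosh(ωT) = 2.594014, sinh(ωT) = 2.393514
x(T) = p + (x₀−p)·cosh(ωT) + (ẋ₀/ω)·sinh(ωT) ⇒ p·(1 − cosh) = x(T) − x₀·cosh − (ẋ₀/ω)·sinh
numerator   = 0.3017 − (0.0658)·2.594014 − (0.3577/3.3618)·2.393514 = -0.123659
denominator = 1 − 2.594014 = -1.594014
p = -0.123659 / -1.594014 = 0.0776

p = 0.0776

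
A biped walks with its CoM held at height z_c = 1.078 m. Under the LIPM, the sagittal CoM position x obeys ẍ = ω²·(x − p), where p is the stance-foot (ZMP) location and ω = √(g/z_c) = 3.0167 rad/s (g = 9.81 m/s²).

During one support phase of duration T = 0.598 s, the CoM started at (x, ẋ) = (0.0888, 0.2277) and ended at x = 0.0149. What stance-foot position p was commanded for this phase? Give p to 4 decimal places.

p = 0.2289

ωT = 3.0167·0.598 = 1.803987; cosh(ωT) = 3.119227, sinh(ωT) = 2.954586
x(T) = p + (x₀−p)·cosh(ωT) + (ẋ₀/ω)·sinh(ωT) ⇒ p·(1 − cosh) = x(T) − x₀·cosh − (ẋ₀/ω)·sinh
numerator   = 0.0149 − (0.0888)·3.119227 − (0.2277/3.0167)·2.954586 = -0.485099
denominator = 1 − 3.119227 = -2.119227
p = -0.485099 / -2.119227 = 0.2289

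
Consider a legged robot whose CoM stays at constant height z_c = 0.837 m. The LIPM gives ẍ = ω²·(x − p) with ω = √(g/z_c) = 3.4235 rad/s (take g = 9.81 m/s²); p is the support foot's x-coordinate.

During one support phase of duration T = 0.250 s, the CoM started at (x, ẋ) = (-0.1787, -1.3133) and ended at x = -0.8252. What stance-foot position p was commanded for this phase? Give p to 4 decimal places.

ωT = 3.4235·0.250 = 0.855875; cosh(ωT) = 1.389172, sinh(ωT) = 0.964261
x(T) = p + (x₀−p)·cosh(ωT) + (ẋ₀/ω)·sinh(ωT) ⇒ p·(1 − cosh) = x(T) − x₀·cosh − (ẋ₀/ω)·sinh
numerator   = -0.8252 − (-0.1787)·1.389172 − (-1.3133/3.4235)·0.964261 = -0.207052
denominator = 1 − 1.389172 = -0.389172
p = -0.207052 / -0.389172 = 0.5320

p = 0.5320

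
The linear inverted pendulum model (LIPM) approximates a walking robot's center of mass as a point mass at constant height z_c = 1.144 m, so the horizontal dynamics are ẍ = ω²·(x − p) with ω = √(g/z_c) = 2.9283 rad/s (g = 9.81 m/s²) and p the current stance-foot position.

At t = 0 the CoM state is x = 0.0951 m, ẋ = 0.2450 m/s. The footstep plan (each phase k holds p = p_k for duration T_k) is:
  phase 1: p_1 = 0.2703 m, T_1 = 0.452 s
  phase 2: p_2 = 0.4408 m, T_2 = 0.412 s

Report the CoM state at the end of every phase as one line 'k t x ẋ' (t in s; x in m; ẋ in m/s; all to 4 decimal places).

1 0.4520 0.0639 -0.4026
2 0.8640 -0.4545 -2.4118

phase 1: p=0.2703, T=0.452, ωT=1.323592, cosh=2.011534, sinh=1.745356; start (x,ẋ)=(0.095100, 0.245000) → end (x,ẋ)=(0.063907, -0.402609)
phase 2: p=0.4408, T=0.412, ωT=1.206460, cosh=1.820444, sinh=1.521189; start (x,ẋ)=(0.063907, -0.402609) → end (x,ẋ)=(-0.454460, -2.411797)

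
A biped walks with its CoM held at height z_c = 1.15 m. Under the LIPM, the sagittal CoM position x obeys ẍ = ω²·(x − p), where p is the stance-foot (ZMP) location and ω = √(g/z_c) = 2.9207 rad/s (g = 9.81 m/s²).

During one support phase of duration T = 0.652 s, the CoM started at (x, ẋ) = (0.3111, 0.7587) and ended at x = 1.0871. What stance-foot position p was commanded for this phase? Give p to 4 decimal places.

p = 0.3427

ωT = 2.9207·0.652 = 1.904296; cosh(ωT) = 3.431804, sinh(ωT) = 3.282877
x(T) = p + (x₀−p)·cosh(ωT) + (ẋ₀/ω)·sinh(ωT) ⇒ p·(1 − cosh) = x(T) − x₀·cosh − (ẋ₀/ω)·sinh
numerator   = 1.0871 − (0.3111)·3.431804 − (0.7587/2.9207)·3.282877 = -0.833316
denominator = 1 − 3.431804 = -2.431804
p = -0.833316 / -2.431804 = 0.3427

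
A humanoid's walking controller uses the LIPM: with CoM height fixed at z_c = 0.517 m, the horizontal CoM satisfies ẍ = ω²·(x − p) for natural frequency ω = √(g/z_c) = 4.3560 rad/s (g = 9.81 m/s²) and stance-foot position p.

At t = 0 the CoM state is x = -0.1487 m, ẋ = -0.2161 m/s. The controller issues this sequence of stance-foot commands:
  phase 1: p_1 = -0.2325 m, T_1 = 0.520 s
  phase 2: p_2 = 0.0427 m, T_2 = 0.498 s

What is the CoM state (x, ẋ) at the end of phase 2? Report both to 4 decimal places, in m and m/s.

x = 0.2646, ẋ = 1.0969

phase 1: p=-0.2325, T=0.520, ωT=2.265120, cosh=4.868049, sinh=4.764231; start (x,ẋ)=(-0.148700, -0.216100) → end (x,ẋ)=(-0.060910, 0.687115)
phase 2: p=0.0427, T=0.498, ωT=2.169288, cosh=4.433155, sinh=4.318896; start (x,ẋ)=(-0.060910, 0.687115) → end (x,ẋ)=(0.264644, 1.096867)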